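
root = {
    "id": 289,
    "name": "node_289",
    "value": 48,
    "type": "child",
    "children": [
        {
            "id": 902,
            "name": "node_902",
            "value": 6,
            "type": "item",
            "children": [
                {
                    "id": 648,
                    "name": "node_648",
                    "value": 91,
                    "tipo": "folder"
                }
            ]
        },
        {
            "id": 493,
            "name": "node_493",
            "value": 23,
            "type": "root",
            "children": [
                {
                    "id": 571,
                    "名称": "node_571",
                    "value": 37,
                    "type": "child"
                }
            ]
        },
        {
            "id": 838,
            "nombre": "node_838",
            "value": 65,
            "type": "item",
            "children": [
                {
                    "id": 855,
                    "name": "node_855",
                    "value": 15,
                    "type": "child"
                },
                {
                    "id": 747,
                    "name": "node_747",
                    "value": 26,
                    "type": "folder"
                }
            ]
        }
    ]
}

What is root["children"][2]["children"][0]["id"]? 855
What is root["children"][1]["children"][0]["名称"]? "node_571"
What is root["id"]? 289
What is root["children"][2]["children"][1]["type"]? "folder"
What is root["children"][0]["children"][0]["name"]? "node_648"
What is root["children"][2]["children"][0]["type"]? "child"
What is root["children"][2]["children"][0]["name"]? "node_855"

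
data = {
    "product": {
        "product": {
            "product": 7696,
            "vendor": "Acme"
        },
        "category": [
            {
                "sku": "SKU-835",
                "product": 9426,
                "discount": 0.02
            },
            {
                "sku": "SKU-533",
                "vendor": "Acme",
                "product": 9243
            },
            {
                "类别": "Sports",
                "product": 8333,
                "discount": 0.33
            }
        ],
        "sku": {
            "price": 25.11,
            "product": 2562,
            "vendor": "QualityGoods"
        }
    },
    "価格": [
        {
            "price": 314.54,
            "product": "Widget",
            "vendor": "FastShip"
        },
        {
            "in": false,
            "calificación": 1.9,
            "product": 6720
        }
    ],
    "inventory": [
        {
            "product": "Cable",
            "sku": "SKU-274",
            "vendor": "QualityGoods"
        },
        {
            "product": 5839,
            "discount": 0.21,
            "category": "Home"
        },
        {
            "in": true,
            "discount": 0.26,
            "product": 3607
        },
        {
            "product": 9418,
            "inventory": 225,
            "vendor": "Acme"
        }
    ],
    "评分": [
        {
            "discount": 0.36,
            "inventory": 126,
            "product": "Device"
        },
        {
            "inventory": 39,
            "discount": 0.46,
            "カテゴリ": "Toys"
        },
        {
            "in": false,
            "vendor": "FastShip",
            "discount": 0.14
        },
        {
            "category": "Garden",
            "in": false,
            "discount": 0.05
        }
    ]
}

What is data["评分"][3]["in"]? False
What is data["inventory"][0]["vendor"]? "QualityGoods"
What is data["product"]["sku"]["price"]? 25.11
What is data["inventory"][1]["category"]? "Home"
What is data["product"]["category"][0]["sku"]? "SKU-835"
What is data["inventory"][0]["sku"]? "SKU-274"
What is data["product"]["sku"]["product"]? 2562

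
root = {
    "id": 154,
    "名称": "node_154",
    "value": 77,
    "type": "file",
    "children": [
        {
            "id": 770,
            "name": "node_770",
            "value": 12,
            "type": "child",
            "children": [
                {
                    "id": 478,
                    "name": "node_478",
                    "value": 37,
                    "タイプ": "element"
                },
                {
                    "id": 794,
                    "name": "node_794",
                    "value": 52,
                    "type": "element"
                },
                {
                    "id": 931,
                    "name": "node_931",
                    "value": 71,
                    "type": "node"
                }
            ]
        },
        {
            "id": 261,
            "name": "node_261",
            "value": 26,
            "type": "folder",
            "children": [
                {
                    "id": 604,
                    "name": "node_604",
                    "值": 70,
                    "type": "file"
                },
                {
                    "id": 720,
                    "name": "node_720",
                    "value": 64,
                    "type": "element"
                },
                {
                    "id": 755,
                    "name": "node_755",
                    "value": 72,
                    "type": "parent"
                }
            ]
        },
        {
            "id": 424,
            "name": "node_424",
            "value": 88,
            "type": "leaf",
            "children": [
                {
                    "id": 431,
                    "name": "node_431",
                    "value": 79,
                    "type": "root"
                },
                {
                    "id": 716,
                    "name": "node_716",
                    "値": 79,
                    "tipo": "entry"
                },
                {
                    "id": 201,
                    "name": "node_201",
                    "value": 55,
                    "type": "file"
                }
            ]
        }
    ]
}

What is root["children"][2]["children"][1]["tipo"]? "entry"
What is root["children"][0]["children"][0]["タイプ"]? "element"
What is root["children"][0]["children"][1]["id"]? 794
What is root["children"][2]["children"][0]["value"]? 79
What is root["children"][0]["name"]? "node_770"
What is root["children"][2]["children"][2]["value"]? 55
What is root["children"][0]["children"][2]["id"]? 931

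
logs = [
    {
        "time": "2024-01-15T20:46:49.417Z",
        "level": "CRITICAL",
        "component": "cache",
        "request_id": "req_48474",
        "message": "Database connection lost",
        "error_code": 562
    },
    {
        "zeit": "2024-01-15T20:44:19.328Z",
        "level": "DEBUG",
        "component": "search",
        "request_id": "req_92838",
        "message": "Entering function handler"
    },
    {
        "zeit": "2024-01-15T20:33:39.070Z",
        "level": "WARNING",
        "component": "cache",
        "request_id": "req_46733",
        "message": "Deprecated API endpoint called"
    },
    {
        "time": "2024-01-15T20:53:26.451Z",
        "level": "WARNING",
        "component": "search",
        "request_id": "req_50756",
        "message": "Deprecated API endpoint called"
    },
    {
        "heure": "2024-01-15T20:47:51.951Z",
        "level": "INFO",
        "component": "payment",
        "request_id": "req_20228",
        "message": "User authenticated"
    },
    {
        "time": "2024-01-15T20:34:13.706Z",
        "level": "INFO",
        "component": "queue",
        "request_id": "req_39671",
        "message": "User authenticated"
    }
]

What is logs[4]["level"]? "INFO"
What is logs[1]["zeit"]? "2024-01-15T20:44:19.328Z"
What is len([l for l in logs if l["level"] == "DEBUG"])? 1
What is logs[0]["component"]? "cache"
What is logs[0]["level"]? "CRITICAL"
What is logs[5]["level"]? "INFO"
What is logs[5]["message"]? "User authenticated"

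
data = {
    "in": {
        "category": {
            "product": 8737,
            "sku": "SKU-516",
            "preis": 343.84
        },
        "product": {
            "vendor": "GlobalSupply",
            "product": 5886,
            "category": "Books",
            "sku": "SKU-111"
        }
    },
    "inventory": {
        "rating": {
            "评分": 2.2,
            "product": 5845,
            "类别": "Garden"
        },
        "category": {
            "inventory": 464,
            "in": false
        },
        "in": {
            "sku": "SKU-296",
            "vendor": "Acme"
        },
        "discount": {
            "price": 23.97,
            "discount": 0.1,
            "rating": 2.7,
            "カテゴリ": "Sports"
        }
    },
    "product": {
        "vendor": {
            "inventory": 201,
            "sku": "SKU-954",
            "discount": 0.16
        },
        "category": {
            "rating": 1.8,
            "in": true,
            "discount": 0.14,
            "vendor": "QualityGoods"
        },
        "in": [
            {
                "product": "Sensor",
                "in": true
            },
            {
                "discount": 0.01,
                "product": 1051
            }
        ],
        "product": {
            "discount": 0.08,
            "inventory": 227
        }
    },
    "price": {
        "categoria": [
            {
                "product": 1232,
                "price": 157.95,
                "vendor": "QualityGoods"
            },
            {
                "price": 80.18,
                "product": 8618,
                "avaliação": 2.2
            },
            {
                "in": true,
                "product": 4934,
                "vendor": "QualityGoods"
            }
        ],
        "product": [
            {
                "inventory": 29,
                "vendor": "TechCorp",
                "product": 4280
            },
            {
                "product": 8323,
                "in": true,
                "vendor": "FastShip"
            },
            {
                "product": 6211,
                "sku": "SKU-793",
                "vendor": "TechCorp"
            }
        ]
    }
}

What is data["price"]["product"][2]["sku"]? "SKU-793"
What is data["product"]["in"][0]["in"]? True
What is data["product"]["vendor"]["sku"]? "SKU-954"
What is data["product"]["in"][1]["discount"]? 0.01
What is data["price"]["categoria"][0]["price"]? 157.95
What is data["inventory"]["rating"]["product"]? 5845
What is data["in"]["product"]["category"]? "Books"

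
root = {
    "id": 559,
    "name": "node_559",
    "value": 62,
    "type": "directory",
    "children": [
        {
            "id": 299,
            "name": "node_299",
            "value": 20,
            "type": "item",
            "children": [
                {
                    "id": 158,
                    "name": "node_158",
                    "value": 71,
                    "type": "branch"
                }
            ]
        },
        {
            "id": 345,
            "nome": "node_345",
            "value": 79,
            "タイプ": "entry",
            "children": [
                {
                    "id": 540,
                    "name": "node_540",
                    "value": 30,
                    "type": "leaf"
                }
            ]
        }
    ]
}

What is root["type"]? "directory"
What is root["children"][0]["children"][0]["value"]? 71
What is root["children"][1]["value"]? 79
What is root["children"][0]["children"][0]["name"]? "node_158"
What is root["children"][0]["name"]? "node_299"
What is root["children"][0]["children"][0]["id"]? 158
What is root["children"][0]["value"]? 20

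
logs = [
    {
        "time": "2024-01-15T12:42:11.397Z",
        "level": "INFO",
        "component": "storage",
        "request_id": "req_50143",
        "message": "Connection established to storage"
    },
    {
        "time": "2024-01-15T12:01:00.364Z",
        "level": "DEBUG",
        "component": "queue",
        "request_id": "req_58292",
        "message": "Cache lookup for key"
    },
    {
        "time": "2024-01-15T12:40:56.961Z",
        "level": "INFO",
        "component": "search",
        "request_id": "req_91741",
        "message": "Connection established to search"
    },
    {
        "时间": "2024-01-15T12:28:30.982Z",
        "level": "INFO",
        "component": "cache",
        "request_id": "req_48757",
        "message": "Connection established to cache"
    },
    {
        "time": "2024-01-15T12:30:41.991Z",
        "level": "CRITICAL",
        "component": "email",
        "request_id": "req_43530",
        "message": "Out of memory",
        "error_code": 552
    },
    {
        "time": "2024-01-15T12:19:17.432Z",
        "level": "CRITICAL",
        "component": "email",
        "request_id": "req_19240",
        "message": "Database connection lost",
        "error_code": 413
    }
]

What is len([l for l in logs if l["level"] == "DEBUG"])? 1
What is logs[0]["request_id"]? "req_50143"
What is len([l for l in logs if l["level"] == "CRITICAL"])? 2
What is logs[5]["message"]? "Database connection lost"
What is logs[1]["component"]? "queue"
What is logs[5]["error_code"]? 413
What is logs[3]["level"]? "INFO"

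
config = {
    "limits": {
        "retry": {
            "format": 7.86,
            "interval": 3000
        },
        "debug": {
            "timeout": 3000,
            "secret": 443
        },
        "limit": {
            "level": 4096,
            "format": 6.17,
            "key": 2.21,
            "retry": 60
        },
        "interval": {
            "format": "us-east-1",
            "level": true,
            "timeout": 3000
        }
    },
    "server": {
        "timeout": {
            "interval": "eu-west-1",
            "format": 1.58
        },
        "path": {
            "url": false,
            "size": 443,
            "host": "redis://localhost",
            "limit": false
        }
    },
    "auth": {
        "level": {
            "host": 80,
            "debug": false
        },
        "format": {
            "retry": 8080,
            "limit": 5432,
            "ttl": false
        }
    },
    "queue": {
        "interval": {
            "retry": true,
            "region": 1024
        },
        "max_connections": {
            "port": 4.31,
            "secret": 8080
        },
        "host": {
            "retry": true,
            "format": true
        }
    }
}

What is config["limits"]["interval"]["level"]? True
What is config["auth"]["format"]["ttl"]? False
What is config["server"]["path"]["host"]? "redis://localhost"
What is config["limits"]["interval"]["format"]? "us-east-1"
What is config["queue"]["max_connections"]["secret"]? 8080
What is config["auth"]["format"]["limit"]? 5432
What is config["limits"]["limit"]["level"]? 4096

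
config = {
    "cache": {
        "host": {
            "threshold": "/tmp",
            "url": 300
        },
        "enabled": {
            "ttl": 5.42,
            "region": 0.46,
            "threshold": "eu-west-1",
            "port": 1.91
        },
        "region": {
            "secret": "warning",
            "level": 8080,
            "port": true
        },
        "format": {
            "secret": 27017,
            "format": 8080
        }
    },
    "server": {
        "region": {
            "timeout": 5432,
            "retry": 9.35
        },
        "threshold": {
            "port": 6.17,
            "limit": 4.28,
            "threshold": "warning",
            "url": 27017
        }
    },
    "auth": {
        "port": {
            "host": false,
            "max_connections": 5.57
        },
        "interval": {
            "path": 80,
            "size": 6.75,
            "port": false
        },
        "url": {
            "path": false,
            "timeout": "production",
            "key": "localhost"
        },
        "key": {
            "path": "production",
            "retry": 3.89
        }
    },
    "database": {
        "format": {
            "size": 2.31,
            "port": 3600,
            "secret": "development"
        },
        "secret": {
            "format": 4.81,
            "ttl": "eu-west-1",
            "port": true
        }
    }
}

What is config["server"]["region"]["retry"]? 9.35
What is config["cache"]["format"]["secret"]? 27017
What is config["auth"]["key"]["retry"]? 3.89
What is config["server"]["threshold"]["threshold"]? "warning"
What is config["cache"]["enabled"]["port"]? 1.91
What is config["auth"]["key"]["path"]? "production"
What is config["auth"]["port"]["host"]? False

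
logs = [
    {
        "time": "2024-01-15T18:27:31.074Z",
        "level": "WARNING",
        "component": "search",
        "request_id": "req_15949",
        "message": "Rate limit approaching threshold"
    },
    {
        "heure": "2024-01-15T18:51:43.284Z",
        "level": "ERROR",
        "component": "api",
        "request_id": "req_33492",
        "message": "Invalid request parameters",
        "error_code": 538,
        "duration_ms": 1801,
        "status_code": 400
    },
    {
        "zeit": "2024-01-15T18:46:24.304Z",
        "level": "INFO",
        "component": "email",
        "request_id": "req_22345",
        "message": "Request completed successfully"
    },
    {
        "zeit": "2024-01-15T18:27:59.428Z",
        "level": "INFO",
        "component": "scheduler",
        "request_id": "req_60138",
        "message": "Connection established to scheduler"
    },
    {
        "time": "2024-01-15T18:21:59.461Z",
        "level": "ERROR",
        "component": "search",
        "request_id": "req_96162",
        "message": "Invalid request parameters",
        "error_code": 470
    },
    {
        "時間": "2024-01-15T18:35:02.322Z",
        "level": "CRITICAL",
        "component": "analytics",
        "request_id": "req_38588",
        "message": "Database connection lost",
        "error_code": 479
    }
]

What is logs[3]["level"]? "INFO"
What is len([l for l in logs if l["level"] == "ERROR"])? 2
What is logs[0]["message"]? "Rate limit approaching threshold"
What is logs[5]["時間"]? "2024-01-15T18:35:02.322Z"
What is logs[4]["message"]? "Invalid request parameters"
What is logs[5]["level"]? "CRITICAL"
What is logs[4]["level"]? "ERROR"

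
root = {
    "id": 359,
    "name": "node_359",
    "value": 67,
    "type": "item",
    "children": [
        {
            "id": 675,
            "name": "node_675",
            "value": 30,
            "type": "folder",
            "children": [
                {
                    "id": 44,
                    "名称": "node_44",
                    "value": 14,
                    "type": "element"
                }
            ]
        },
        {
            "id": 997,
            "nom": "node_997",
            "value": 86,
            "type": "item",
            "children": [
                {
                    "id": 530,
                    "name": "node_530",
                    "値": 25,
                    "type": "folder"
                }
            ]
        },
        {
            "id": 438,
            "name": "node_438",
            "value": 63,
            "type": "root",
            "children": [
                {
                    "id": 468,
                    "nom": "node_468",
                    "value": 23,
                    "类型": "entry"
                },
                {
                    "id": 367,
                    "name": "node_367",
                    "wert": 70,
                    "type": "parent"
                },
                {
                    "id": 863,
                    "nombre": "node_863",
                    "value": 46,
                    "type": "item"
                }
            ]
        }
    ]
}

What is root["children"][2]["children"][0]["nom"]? "node_468"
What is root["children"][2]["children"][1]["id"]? 367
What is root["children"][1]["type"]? "item"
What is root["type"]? "item"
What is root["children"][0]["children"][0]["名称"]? "node_44"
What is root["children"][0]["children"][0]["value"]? 14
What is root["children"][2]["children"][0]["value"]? 23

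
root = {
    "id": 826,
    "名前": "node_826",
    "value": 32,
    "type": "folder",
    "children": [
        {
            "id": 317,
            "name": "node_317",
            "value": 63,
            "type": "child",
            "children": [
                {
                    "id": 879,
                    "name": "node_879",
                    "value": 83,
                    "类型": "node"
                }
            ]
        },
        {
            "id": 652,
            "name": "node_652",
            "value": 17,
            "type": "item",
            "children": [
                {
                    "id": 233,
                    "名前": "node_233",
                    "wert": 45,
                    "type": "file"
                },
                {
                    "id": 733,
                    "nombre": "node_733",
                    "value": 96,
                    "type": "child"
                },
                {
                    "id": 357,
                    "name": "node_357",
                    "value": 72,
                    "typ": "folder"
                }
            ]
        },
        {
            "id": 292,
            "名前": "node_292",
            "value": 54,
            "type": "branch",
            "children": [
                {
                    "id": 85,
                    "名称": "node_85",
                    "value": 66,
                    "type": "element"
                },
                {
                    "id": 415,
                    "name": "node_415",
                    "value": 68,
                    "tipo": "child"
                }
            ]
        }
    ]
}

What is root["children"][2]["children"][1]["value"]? 68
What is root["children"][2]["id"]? 292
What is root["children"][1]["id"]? 652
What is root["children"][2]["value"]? 54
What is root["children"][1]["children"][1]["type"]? "child"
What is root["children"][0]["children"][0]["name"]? "node_879"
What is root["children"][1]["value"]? 17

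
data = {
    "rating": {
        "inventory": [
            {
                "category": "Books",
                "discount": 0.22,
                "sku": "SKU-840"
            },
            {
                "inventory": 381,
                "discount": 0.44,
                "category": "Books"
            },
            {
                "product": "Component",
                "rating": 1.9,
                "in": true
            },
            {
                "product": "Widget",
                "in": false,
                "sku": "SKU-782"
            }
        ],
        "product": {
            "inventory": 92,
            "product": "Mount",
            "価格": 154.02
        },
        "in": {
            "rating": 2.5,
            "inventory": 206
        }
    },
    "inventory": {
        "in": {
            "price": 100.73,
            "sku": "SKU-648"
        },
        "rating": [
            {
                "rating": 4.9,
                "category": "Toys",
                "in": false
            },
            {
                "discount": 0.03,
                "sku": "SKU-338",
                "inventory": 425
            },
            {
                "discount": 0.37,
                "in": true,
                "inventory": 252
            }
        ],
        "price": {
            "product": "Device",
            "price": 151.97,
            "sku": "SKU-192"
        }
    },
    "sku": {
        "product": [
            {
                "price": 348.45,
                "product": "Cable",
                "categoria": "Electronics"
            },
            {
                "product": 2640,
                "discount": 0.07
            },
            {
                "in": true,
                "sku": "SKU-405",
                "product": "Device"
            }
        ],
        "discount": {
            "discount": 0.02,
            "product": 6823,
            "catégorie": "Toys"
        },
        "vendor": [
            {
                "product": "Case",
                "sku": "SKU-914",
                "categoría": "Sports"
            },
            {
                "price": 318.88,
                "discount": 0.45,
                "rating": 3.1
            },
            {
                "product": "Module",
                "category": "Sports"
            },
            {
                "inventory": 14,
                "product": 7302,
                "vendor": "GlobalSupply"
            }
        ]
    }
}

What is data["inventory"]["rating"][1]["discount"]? 0.03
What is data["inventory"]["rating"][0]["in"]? False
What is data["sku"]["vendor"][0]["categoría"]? "Sports"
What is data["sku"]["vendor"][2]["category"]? "Sports"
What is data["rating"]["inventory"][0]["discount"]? 0.22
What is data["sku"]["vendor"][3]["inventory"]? 14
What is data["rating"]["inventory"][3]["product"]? "Widget"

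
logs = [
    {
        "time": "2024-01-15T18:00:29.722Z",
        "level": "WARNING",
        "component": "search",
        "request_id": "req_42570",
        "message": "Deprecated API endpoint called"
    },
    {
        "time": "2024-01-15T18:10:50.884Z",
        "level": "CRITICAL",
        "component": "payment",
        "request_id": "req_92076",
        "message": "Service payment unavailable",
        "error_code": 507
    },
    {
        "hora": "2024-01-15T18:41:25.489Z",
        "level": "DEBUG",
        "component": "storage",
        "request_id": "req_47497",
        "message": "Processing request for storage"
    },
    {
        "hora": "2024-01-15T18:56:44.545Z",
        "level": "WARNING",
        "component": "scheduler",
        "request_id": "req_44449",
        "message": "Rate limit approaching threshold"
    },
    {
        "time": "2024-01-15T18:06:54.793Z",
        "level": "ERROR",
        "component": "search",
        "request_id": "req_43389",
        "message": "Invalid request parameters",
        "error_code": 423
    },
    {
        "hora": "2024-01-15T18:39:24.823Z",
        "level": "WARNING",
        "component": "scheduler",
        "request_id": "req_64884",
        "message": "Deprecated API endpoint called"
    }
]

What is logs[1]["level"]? "CRITICAL"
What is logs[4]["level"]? "ERROR"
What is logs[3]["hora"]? "2024-01-15T18:56:44.545Z"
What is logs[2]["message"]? "Processing request for storage"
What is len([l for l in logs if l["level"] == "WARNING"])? 3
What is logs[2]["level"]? "DEBUG"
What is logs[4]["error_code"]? 423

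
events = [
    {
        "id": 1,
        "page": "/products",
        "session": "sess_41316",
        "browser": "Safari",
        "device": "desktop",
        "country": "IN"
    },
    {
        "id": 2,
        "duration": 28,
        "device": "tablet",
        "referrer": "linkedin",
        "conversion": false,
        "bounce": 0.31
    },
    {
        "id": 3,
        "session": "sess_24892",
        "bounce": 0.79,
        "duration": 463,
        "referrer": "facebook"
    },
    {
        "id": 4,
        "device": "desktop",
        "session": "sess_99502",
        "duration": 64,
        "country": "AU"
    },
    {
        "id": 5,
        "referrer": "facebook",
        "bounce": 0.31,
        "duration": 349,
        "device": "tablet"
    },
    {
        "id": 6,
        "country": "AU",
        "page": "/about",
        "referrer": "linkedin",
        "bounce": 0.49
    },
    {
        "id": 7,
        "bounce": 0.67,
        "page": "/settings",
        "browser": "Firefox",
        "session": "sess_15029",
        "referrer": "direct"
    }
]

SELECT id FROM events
[1, 2, 3, 4, 5, 6, 7]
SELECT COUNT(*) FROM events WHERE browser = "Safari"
1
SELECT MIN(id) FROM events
1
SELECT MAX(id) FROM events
7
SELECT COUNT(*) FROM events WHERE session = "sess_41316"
1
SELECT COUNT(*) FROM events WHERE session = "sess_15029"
1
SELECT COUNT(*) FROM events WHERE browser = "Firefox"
1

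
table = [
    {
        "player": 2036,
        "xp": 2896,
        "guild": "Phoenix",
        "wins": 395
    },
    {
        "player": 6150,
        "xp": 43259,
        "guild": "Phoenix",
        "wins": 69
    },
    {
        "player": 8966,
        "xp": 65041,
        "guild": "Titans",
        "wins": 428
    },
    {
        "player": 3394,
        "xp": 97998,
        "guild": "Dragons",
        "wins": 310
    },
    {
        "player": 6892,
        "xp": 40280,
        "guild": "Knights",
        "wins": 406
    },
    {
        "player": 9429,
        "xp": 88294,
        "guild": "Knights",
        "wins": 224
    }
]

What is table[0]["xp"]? 2896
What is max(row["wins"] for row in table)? 428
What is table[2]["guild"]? "Titans"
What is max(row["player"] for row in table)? 9429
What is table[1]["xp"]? 43259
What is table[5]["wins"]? 224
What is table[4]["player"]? 6892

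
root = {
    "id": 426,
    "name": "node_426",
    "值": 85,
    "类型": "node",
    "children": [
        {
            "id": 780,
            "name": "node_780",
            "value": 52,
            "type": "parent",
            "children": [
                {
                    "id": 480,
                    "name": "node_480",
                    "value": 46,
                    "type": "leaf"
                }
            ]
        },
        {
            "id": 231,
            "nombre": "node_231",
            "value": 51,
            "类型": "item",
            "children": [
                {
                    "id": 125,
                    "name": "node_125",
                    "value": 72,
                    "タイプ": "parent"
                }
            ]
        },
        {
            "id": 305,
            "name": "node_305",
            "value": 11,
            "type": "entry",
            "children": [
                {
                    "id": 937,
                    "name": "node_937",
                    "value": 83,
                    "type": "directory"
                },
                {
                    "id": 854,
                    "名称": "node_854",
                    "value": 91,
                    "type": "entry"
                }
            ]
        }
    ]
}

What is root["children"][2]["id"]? 305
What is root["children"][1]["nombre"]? "node_231"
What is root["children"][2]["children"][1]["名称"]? "node_854"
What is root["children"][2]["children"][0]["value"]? 83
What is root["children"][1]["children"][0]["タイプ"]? "parent"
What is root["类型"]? "node"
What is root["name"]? "node_426"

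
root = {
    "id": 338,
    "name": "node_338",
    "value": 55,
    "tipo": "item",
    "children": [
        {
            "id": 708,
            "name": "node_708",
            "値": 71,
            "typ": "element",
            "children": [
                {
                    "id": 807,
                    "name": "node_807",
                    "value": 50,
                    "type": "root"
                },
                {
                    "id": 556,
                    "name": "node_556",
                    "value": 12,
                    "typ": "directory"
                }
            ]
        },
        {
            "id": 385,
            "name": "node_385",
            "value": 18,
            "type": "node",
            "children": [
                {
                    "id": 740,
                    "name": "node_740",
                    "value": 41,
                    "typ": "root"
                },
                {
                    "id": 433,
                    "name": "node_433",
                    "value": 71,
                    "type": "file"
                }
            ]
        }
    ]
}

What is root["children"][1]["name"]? "node_385"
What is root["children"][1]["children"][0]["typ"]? "root"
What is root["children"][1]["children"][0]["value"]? 41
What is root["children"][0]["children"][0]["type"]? "root"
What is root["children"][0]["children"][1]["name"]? "node_556"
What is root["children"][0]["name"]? "node_708"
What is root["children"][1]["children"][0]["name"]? "node_740"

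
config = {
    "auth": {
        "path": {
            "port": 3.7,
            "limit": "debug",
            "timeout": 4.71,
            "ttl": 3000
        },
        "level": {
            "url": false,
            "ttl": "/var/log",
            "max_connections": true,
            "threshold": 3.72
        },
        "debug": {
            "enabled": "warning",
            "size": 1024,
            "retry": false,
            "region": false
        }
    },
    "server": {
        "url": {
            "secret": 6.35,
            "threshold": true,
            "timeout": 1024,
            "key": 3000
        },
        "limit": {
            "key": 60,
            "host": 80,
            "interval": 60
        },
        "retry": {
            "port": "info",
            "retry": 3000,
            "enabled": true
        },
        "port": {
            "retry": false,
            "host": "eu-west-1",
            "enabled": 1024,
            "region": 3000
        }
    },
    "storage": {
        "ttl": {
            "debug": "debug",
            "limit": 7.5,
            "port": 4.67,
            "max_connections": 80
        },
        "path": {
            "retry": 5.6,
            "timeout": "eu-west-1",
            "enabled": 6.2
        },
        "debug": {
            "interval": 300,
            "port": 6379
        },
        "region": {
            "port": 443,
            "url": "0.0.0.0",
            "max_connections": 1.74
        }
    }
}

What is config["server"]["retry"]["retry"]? 3000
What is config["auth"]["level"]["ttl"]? "/var/log"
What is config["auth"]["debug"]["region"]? False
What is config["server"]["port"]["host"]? "eu-west-1"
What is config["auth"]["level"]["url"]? False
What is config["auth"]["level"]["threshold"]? 3.72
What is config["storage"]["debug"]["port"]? 6379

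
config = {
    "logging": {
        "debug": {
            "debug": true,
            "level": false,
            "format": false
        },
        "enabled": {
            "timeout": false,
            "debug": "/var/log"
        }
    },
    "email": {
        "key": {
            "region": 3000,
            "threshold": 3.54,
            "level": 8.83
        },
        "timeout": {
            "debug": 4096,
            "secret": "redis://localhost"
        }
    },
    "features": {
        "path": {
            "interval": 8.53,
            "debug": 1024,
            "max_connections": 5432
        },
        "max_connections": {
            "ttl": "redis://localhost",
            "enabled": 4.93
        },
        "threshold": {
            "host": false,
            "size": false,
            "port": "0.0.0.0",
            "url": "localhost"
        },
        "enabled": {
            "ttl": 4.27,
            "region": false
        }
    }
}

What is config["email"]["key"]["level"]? 8.83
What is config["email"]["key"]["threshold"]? 3.54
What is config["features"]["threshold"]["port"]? "0.0.0.0"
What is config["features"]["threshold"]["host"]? False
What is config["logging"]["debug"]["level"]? False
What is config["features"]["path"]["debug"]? 1024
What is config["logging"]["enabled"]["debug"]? "/var/log"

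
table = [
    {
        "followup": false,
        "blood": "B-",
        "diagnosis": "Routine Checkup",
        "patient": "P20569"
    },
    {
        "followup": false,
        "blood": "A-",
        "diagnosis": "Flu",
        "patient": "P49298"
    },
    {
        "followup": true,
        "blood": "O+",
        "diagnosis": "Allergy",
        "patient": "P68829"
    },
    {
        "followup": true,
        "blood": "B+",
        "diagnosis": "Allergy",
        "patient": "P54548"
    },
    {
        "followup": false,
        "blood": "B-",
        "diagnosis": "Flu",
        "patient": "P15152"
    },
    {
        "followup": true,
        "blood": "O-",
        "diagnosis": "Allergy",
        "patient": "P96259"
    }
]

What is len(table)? 6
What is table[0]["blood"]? "B-"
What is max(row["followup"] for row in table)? True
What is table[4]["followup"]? False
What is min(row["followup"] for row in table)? False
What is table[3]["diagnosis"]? "Allergy"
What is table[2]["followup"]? True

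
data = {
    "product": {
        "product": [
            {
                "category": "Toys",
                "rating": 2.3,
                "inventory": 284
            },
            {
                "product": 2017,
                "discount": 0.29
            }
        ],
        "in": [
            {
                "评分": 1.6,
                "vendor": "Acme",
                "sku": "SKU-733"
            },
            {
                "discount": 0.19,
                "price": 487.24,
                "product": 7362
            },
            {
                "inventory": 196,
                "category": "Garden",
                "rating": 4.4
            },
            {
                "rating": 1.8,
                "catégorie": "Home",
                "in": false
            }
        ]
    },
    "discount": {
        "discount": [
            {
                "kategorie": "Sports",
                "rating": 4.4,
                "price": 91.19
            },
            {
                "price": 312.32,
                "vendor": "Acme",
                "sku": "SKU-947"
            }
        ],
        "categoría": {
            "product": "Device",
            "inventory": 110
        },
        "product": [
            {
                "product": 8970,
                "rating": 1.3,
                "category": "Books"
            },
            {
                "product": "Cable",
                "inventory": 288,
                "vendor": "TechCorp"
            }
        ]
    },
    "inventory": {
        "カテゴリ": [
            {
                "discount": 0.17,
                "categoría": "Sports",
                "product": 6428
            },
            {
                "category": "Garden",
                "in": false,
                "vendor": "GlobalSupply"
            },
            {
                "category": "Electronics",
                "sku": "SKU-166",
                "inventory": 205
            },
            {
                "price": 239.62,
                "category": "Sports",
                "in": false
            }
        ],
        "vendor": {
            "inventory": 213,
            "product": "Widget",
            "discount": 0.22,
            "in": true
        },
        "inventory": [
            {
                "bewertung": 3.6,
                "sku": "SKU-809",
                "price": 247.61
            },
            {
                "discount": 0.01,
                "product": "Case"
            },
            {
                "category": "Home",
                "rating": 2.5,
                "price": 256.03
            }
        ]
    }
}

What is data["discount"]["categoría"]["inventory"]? 110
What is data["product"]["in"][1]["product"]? 7362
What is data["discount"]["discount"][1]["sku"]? "SKU-947"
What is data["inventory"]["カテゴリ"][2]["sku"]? "SKU-166"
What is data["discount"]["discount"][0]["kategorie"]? "Sports"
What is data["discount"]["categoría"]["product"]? "Device"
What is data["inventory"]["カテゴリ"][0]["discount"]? 0.17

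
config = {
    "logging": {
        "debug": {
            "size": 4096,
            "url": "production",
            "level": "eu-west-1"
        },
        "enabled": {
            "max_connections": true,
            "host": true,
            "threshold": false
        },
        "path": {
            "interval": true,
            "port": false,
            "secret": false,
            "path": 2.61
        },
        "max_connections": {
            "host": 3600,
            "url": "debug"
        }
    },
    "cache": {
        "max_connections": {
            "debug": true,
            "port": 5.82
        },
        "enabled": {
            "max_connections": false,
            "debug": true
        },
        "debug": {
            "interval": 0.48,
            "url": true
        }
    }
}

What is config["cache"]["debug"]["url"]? True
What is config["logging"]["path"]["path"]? 2.61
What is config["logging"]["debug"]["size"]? 4096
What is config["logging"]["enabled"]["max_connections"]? True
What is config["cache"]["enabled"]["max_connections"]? False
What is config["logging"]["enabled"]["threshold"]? False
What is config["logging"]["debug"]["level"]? "eu-west-1"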